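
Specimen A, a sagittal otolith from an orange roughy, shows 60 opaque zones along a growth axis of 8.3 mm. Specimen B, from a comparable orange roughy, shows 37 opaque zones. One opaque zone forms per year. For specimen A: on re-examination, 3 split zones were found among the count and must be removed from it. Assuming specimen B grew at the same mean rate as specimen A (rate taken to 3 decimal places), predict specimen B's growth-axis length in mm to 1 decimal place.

Specimen A: correcting the raw count gives 60 − 3 = 57 true opaque zones.
A: Mean rate = 8.3 mm / 57 years ≈ 0.146 mm per year.
For B, 0.146 mm/year × 37 years = 5.4 mm.

5.4 mm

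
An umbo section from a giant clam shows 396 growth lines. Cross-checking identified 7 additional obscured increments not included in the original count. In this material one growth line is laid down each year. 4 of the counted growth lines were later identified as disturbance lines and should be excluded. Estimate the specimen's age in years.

399 years

True growth line count = 396 − 4 + 7 = 399.
At one growth line per year, that is 399 years.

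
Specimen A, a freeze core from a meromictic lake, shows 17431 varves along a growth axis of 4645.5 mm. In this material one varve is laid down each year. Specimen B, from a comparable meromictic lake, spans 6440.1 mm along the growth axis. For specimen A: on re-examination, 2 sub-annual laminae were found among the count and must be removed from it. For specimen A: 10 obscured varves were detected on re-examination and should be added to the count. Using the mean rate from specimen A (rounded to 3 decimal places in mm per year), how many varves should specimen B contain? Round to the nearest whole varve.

Specimen A: true varve count = 17431 − 2 + 10 = 17439.
A: 4645.5 mm over 17439 years gives 4645.5 / 17439 ≈ 0.266 mm/year.
Specimen B: 6440.1 mm / 0.266 mm per year = 24210.90 years ≈ 24211 varves.

24211 varves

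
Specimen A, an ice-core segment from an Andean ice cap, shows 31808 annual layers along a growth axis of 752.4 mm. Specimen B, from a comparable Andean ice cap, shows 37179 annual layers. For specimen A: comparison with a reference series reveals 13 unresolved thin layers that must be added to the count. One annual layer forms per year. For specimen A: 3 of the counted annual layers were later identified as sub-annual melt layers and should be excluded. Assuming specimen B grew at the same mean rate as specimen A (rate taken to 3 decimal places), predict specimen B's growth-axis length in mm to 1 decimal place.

Specimen A: after corrections the count is 31808 − 3 + 13 = 31818 annual layers.
A: Mean rate = 752.4 mm / 31818 years ≈ 0.024 mm/year.
B's length ≈ 0.024 × 37179 = 892.3 mm.

892.3 mm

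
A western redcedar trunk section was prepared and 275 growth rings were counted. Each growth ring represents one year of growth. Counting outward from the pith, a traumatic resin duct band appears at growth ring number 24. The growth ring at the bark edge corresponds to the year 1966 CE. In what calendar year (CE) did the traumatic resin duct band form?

275 − 24 = 251 growth rings lie beyond the traumatic resin duct band toward the bark edge.
1966 − 251 = 1715 CE.

1715 CE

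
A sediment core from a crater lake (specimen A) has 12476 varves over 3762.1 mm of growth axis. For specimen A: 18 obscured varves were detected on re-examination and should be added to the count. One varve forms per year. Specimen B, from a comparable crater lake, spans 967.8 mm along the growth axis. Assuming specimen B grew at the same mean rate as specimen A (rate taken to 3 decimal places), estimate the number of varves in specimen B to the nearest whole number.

3215 varves

Specimen A: adjusted count: 12476 + 18 = 12494 varves.
A: Mean rate = 3762.1 mm / 12494 years ≈ 0.301 mm/year.
Specimen B: 967.8 mm / 0.301 mm per year = 3215.28 years ≈ 3215 varves.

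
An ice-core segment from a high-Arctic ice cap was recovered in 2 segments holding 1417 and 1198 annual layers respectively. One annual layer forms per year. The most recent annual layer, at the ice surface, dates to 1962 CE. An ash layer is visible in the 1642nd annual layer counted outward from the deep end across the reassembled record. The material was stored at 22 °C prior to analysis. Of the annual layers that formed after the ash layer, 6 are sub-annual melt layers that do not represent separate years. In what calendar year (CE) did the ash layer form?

995 CE

Total annual layers = 1417 + 1198 = 2615.
2615 − 1642 = 973 annual layers lie beyond the ash layer toward the ice surface.
Excluding 6 false annual layers: 973 − 6 = 967.
1962 − 967 = 995 CE.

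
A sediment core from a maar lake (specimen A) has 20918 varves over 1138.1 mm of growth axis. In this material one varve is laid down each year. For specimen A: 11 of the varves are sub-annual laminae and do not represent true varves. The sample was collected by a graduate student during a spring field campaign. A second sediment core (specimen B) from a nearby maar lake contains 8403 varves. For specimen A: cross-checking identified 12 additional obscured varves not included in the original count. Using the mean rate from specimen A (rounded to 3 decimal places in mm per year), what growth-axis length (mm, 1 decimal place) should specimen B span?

453.8 mm

Specimen A: adjusted count: 20918 − 11 + 12 = 20919 varves.
A: Mean rate = 1138.1 mm / 20919 years ≈ 0.054 mm/yr.
B's length ≈ 0.054 × 8403 = 453.8 mm.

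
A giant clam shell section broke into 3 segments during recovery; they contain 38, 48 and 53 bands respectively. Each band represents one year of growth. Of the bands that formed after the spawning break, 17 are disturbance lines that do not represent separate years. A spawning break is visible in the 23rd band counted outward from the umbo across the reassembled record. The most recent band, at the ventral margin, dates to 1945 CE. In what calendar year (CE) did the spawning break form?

1846 CE

Total bands = 38 + 48 + 53 = 139.
Between band 23 and the ventral margin there are 139 − 23 = 116 bands.
116 − 17 false = 99 true bands after the spawning break.
The band at the ventral margin is 1945 CE, so the spawning break dates to 1945 − 99 = 1846 CE.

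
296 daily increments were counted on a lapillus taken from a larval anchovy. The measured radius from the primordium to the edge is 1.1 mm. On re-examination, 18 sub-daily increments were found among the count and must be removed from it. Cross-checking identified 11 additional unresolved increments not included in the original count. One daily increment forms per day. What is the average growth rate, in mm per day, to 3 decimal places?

0.004 mm per day

Correcting the raw count gives 296 − 18 + 11 = 289 true daily increments.
1.1 mm over 289 days gives 1.1 / 289 ≈ 0.004 mm per day.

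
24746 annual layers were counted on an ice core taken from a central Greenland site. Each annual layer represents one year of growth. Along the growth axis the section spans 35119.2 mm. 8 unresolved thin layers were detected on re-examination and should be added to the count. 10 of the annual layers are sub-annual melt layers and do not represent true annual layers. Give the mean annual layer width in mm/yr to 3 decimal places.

Correcting the raw count gives 24746 − 10 + 8 = 24744 true annual layers.
Extension rate ≈ 35119.2 / 24744 = 1.419 mm/yr.

1.419 mm/yr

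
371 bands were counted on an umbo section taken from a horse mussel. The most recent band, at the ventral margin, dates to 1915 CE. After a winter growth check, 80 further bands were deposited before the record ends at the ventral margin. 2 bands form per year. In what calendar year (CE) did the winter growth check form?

1875 CE

There are 80 bands younger than the winter growth check.
80 bands at 2 per year is 80 / 2 = 40 years.
The band at the ventral margin is 1915 CE, so the winter growth check dates to 1915 − 40 = 1875 CE.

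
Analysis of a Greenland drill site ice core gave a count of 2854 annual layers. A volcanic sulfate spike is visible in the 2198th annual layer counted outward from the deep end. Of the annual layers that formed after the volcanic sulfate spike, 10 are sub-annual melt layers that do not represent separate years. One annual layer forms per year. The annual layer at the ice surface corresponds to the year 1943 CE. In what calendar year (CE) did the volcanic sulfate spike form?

1297 CE

Between annual layer 2198 and the ice surface there are 2854 − 2198 = 656 annual layers.
656 − 10 false = 646 true annual layers after the volcanic sulfate spike.
Counting back 646 years from 1943 CE places the volcanic sulfate spike in 1943 − 646 = 1297 CE.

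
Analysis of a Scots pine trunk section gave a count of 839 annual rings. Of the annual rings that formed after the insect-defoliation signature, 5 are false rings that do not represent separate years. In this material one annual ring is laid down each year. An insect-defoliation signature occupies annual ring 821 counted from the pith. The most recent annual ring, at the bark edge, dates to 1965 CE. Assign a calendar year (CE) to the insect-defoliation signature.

The insect-defoliation signature sits at annual ring 821 from the pith, so 839 − 821 = 18 annual rings formed after it.
18 − 5 false = 13 true annual rings after the insect-defoliation signature.
Counting back 13 years from 1965 CE places the insect-defoliation signature in 1965 − 13 = 1952 CE.

1952 CE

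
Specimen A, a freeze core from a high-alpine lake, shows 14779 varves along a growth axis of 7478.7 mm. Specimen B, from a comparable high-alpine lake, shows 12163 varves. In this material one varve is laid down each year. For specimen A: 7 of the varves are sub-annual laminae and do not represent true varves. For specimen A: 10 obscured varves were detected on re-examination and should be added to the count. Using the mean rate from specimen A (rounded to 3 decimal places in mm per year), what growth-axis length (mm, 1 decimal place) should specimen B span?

Specimen A: after corrections the count is 14779 − 7 + 10 = 14782 varves.
A: 7478.7 mm over 14782 years gives 7478.7 / 14782 ≈ 0.506 mm/yr.
For B, 0.506 mm/year × 12163 years = 6154.5 mm.

6154.5 mm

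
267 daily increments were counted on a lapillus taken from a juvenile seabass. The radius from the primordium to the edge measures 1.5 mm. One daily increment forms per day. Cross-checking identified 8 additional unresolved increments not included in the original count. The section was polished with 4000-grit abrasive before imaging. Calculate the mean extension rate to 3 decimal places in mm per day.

0.005 mm per day

Correcting the raw count gives 267 + 8 = 275 true daily increments.
Extension rate ≈ 1.5 / 275 = 0.005 mm per day.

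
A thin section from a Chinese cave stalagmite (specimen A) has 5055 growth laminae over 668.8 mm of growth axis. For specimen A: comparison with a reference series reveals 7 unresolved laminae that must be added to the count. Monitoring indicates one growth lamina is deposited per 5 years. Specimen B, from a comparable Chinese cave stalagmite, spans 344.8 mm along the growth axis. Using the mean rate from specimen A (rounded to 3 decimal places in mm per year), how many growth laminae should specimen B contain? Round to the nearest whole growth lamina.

2652 growth laminae

Specimen A: correcting the raw count gives 5055 + 7 = 5062 true growth laminae.
Specimen A: multiplying by 5 years per growth lamina: 5062 × 5 = 25310 years.
A: Mean rate = 668.8 mm / 25310 years ≈ 0.026 mm/yr.
For B, 344.8 / 0.026 = 13261.54 years; at 5 years per growth lamina that is 13261.54 / 5 ≈ 2652 growth laminae.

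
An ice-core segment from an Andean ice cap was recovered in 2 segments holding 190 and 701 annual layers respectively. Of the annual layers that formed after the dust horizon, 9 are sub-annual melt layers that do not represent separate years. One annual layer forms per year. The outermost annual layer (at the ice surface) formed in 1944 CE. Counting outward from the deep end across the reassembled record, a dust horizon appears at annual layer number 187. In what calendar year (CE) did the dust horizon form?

Total annual layers = 190 + 701 = 891.
891 − 187 = 704 annual layers lie beyond the dust horizon toward the ice surface.
704 − 9 false = 695 true annual layers after the dust horizon.
1944 − 695 = 1249 CE.

1249 CE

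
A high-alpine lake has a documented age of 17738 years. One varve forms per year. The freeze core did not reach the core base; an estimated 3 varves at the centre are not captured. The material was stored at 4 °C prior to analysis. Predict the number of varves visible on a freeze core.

One varve per year gives 17738 varves over 17738 years.
Less the 3 uncaptured varves: 17738 − 3 = 17735.

17735 varves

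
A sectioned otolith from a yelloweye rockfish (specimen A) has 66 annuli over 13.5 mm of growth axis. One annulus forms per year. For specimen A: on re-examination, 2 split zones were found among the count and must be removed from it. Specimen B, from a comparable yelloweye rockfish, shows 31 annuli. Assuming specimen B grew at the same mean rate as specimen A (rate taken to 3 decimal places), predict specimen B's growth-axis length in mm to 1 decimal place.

Specimen A: after corrections the count is 66 − 2 = 64 annuli.
A: Extension rate ≈ 13.5 / 64 = 0.211 mm/year.
For B, 0.211 mm/year × 31 years = 6.5 mm.

6.5 mm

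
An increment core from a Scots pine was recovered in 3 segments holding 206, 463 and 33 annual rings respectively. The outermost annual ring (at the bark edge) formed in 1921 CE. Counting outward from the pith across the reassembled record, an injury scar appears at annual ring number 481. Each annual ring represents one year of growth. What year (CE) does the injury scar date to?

1700 CE

Total annual rings = 206 + 463 + 33 = 702.
Between annual ring 481 and the bark edge there are 702 − 481 = 221 annual rings.
Counting back 221 years from 1921 CE places the injury scar in 1921 − 221 = 1700 CE.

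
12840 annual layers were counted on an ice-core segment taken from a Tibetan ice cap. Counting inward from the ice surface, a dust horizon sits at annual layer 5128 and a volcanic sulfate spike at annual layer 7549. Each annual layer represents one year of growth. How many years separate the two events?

Separation: 7549 − 5128 = 2421 annual layers.
At one annual layer per year, 2421 years elapsed between them.

2421 years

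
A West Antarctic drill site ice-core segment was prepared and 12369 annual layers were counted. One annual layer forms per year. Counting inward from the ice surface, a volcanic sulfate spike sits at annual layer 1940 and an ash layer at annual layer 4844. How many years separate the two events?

The two markers are separated by 4844 − 1940 = 2904 annual layers.
That is 2904 years at one annual layer per year.

2904 yr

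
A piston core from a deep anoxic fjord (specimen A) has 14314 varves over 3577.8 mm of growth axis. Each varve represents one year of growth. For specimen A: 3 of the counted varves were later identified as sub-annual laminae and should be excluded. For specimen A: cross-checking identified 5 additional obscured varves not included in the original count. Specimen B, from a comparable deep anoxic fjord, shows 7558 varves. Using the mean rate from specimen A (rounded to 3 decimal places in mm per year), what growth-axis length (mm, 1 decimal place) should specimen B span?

1889.5 mm

Specimen A: adjusted count: 14314 − 3 + 5 = 14316 varves.
A: Extension rate ≈ 3577.8 / 14316 = 0.250 mm/year.
B's length ≈ 0.250 × 7558 = 1889.5 mm.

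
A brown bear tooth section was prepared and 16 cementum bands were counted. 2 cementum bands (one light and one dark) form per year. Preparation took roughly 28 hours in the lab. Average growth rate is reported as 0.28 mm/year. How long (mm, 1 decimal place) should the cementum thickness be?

2.2 mm

16 cementum bands at 2 per year is 16 / 2 = 8 years.
Length ≈ 0.28 × 8 = 2.2 mm.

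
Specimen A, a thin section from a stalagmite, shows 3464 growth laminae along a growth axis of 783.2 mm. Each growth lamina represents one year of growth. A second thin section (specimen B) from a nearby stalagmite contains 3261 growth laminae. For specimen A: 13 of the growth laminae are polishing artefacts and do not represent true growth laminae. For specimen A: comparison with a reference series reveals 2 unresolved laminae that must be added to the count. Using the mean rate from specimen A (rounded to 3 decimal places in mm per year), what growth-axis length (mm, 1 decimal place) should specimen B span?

740.2 mm

Specimen A: true growth lamina count = 3464 − 13 + 2 = 3453.
A: 783.2 mm over 3453 years gives 783.2 / 3453 ≈ 0.227 mm/yr.
B's length ≈ 0.227 × 3261 = 740.2 mm.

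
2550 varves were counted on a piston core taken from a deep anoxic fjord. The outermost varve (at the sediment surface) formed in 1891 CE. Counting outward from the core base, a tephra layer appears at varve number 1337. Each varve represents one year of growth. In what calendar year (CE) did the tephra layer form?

678 CE

2550 − 1337 = 1213 varves lie beyond the tephra layer toward the sediment surface.
1891 − 1213 = 678 CE.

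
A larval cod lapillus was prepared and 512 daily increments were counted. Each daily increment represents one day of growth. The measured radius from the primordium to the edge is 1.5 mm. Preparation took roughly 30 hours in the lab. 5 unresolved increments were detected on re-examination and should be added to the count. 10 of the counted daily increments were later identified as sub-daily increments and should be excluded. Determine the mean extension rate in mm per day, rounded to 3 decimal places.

0.003 mm per day

Correcting the raw count gives 512 − 10 + 5 = 507 true daily increments.
Extension rate ≈ 1.5 / 507 = 0.003 mm per day.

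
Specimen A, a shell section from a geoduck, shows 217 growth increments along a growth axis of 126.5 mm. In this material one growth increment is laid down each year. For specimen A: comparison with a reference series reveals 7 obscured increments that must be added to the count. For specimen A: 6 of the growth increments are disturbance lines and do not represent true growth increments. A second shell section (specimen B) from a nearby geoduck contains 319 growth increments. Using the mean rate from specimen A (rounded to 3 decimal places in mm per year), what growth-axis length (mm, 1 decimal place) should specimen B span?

Specimen A: correcting the raw count gives 217 − 6 + 7 = 218 true growth increments.
A: Mean rate = 126.5 mm / 218 years ≈ 0.580 mm per year.
For B, 0.580 mm/year × 319 years = 185.0 mm.

185.0 mm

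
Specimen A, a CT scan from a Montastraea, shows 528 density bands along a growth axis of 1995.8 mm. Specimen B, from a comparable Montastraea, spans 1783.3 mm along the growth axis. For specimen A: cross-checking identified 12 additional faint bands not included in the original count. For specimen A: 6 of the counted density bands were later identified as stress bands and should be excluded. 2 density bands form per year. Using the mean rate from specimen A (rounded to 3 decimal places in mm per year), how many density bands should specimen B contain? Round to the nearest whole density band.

Specimen A: after corrections the count is 528 − 6 + 12 = 534 density bands.
Specimen A: dividing by 2 density bands per year: 534 / 2 = 267 years.
A: Mean rate = 1995.8 mm / 267 years ≈ 7.475 mm/yr.
For B, 1783.3 / 7.475 = 238.57 years; at 2 density bands per year that is 238.57 × 2 ≈ 477 density bands.

477 density bands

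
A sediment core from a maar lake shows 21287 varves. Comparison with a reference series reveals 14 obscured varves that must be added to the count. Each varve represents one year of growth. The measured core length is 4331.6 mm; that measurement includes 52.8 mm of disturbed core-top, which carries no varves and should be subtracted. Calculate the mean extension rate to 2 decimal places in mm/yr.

Correcting the raw count gives 21287 + 14 = 21301 true varves.
Removing the 52.8 mm offcut leaves 4331.6 − 52.8 = 4278.8 mm.
4278.8 mm over 21301 years gives 4278.8 / 21301 ≈ 0.20 mm/yr.

0.20 mm/yr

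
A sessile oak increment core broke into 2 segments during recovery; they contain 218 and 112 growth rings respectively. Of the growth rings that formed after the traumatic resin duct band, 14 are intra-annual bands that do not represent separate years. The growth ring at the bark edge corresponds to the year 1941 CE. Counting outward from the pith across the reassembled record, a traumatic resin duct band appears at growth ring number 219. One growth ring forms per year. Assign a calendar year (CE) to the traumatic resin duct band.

1844 CE

Total growth rings = 218 + 112 = 330.
The traumatic resin duct band sits at growth ring 219 from the pith, so 330 − 219 = 111 growth rings formed after it.
111 − 14 false = 97 true growth rings after the traumatic resin duct band.
1941 − 97 = 1844 CE.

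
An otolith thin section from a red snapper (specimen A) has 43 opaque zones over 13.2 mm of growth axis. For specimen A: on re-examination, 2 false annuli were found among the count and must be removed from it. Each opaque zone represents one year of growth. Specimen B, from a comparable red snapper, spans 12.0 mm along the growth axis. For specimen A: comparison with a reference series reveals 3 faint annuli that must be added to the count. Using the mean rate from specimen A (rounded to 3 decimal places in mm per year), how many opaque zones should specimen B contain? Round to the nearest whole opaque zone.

40 opaque zones

Specimen A: after corrections the count is 43 − 2 + 3 = 44 opaque zones.
A: Mean rate = 13.2 mm / 44 years ≈ 0.300 mm/year.
B spans 12.0 / 0.300 = 40.00 years ≈ 40 opaque zones.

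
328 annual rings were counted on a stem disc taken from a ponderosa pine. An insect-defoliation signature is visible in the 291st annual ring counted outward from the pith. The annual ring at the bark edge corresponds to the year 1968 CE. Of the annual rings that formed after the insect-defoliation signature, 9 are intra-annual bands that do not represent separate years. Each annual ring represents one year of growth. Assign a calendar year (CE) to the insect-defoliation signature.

1940 CE

Between annual ring 291 and the bark edge there are 328 − 291 = 37 annual rings.
Excluding 9 false annual rings: 37 − 9 = 28.
1968 − 28 = 1940 CE.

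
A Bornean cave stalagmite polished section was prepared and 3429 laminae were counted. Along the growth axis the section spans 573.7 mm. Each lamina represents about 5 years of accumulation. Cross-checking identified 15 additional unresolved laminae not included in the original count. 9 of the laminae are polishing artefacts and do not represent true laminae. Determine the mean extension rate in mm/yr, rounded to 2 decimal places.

0.03 mm/yr

Adjusted count: 3429 − 9 + 15 = 3435 laminae.
Multiplying by 5 years per lamina: 3435 × 5 = 17175 years.
Extension rate ≈ 573.7 / 17175 = 0.03 mm/yr.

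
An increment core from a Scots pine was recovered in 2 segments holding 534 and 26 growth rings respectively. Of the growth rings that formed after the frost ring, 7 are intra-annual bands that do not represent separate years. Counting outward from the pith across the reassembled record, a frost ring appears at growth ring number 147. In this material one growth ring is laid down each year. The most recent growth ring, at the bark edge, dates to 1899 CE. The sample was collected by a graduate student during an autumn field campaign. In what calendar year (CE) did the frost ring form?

1493 CE

Total growth rings = 534 + 26 = 560.
Between growth ring 147 and the bark edge there are 560 − 147 = 413 growth rings.
Excluding 7 false growth rings: 413 − 7 = 406.
Counting back 406 years from 1899 CE places the frost ring in 1899 − 406 = 1493 CE.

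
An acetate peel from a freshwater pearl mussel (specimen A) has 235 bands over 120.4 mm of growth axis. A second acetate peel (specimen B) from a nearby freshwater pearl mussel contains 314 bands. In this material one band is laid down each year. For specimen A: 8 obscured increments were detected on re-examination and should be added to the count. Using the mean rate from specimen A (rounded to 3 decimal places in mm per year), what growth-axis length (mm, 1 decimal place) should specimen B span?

Specimen A: correcting the raw count gives 235 + 8 = 243 true bands.
A: Mean rate = 120.4 mm / 243 years ≈ 0.495 mm/year.
Length of B = 0.495 × 314 = 155.4 mm.

155.4 mm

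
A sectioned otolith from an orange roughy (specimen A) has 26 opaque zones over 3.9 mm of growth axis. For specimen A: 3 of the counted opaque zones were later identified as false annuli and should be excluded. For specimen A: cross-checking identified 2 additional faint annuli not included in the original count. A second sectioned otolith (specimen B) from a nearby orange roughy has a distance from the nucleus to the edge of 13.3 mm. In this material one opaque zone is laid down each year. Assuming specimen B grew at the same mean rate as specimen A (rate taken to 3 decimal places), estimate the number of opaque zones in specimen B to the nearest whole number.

Specimen A: true opaque zone count = 26 − 3 + 2 = 25.
A: Mean rate = 3.9 mm / 25 years ≈ 0.156 mm/year.
For B, 13.3 / 0.156 = 85.26 years ≈ 85 opaque zones.

85 opaque zones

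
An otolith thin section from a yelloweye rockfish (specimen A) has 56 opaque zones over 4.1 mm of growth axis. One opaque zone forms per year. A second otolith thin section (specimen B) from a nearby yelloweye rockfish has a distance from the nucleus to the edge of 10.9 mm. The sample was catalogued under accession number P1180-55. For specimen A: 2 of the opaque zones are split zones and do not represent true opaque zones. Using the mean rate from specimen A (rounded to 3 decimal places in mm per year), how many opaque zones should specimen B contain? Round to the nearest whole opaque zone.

143 opaque zones

Specimen A: adjusted count: 56 − 2 = 54 opaque zones.
A: Extension rate ≈ 4.1 / 54 = 0.076 mm/year.
B spans 10.9 / 0.076 = 143.42 years ≈ 143 opaque zones.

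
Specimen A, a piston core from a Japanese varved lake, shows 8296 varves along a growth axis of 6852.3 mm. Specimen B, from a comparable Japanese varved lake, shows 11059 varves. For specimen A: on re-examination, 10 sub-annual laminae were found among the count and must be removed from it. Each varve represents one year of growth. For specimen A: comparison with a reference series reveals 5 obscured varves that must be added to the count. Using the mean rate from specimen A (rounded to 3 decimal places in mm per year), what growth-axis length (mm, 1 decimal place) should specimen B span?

9134.7 mm

Specimen A: true varve count = 8296 − 10 + 5 = 8291.
A: Extension rate ≈ 6852.3 / 8291 = 0.826 mm/yr.
Length of B = 0.826 × 11059 = 9134.7 mm.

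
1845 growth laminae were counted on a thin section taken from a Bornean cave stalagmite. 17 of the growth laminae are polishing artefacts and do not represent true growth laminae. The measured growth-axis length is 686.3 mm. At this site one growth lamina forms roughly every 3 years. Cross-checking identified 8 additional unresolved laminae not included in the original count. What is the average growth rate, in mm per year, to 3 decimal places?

0.125 mm per year

Adjusted count: 1845 − 17 + 8 = 1836 growth laminae.
Multiplying by 3 years per growth lamina: 1836 × 3 = 5508 years.
Extension rate ≈ 686.3 / 5508 = 0.125 mm per year.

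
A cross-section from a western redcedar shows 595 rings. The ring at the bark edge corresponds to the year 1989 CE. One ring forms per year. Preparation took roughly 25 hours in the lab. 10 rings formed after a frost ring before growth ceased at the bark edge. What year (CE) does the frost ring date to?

1979 CE

10 rings formed after the frost ring.
The ring at the bark edge is 1989 CE, so the frost ring dates to 1989 − 10 = 1979 CE.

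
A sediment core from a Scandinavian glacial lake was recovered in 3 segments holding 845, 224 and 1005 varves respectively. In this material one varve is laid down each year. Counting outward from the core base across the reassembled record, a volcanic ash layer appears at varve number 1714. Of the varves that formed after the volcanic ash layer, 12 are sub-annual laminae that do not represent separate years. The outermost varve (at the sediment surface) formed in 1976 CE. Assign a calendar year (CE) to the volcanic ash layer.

1628 CE

Total varves = 845 + 224 + 1005 = 2074.
Between varve 1714 and the sediment surface there are 2074 − 1714 = 360 varves.
Excluding 12 false varves: 360 − 12 = 348.
The varve at the sediment surface is 1976 CE, so the volcanic ash layer dates to 1976 − 348 = 1628 CE.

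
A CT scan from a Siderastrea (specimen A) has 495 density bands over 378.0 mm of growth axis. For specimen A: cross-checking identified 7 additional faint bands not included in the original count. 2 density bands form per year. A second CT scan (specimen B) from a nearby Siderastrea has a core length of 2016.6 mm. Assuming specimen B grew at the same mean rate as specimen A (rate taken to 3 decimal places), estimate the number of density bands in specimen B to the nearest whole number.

2678 density bands

Specimen A: true density band count = 495 + 7 = 502.
Specimen A: 502 density bands at 2 per year is 502 / 2 = 251 years.
A: 378.0 mm over 251 years gives 378.0 / 251 ≈ 1.506 mm per year.
B spans 2016.6 / 1.506 = 1339.04 years; at 2 density bands per year that is 1339.04 × 2 ≈ 2678 density bands.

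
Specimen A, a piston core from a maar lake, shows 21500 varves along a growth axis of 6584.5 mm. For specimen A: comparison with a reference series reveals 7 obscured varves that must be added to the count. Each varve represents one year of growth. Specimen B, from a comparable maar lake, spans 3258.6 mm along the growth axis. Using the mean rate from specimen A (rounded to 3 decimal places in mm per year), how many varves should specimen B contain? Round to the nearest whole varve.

Specimen A: adjusted count: 21500 + 7 = 21507 varves.
A: 6584.5 mm over 21507 years gives 6584.5 / 21507 ≈ 0.306 mm/yr.
B spans 3258.6 / 0.306 = 10649.02 years ≈ 10649 varves.

10649 varves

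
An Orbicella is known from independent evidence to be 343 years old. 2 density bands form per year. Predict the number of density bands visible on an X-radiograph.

Expected density bands: 343 × 2 = 686.
So 686 density bands should be present.

686 density bands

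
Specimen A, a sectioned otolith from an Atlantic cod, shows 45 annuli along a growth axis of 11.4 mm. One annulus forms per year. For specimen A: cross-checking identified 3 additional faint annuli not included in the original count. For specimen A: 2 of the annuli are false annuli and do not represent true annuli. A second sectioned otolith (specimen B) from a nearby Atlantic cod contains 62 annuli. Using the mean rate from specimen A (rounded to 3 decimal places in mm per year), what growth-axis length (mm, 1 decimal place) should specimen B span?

Specimen A: adjusted count: 45 − 2 + 3 = 46 annuli.
A: Mean rate = 11.4 mm / 46 years ≈ 0.248 mm/year.
For B, 0.248 mm/year × 62 years = 15.4 mm.

15.4 mm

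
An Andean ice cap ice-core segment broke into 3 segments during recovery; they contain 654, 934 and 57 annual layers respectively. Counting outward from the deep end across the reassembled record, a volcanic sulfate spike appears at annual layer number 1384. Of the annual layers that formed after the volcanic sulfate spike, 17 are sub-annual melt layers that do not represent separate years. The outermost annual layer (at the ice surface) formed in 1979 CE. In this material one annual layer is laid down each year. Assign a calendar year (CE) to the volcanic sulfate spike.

1735 CE

Total annual layers = 654 + 934 + 57 = 1645.
Between annual layer 1384 and the ice surface there are 1645 − 1384 = 261 annual layers.
261 − 17 false = 244 true annual layers after the volcanic sulfate spike.
1979 − 244 = 1735 CE.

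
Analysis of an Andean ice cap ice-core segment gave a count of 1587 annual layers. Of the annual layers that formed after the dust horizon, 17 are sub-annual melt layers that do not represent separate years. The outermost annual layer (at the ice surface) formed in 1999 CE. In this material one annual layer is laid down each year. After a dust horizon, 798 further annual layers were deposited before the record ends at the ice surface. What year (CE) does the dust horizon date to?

1218 CE

798 annual layers post-date the dust horizon.
Removing the 17 false annual layers leaves 798 − 17 = 781 true annual layers beyond the dust horizon.
Counting back 781 years from 1999 CE places the dust horizon in 1999 − 781 = 1218 CE.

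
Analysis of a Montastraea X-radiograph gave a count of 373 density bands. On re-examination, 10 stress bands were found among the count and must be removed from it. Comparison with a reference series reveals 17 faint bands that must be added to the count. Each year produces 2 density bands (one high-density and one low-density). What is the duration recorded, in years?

Correcting the raw count gives 373 − 10 + 17 = 380 true density bands.
Dividing by 2 density bands per year: 380 / 2 = 190 years.

190 years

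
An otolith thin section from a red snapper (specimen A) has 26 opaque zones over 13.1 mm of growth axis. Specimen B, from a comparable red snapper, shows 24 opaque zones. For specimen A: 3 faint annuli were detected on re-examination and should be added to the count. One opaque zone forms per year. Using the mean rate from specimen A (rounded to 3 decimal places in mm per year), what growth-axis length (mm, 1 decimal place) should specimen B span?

Specimen A: correcting the raw count gives 26 + 3 = 29 true opaque zones.
A: 13.1 mm over 29 years gives 13.1 / 29 ≈ 0.452 mm/yr.
Length of B = 0.452 × 24 = 10.8 mm.

10.8 mm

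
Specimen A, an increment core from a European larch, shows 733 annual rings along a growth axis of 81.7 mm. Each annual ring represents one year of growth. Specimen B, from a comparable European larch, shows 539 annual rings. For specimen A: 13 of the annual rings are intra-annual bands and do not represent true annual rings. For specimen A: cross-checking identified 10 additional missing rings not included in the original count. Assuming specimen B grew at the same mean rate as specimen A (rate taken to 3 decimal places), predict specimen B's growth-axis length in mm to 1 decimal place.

60.4 mm

Specimen A: correcting the raw count gives 733 − 13 + 10 = 730 true annual rings.
A: Mean rate = 81.7 mm / 730 years ≈ 0.112 mm/yr.
For B, 0.112 mm/year × 539 years = 60.4 mm.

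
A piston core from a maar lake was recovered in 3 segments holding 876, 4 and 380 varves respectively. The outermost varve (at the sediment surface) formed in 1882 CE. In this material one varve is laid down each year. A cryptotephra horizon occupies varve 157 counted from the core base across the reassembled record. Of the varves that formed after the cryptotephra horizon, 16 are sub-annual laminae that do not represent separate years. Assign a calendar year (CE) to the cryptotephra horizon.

795 CE

Total varves = 876 + 4 + 380 = 1260.
1260 − 157 = 1103 varves lie beyond the cryptotephra horizon toward the sediment surface.
1103 − 16 false = 1087 true varves after the cryptotephra horizon.
1882 − 1087 = 795 CE.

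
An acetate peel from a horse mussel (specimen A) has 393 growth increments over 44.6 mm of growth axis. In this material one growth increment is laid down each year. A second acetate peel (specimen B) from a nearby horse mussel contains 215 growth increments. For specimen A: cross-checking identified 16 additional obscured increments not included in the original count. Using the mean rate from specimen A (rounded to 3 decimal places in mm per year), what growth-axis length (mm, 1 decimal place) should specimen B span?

Specimen A: adjusted count: 393 + 16 = 409 growth increments.
A: Extension rate ≈ 44.6 / 409 = 0.109 mm/year.
For B, 0.109 mm/year × 215 years = 23.4 mm.

23.4 mm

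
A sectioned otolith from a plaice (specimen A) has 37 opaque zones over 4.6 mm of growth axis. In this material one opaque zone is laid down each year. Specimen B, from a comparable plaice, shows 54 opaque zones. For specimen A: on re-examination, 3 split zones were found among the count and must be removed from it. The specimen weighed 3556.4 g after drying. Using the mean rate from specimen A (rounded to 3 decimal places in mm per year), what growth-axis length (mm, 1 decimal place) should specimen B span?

7.3 mm

Specimen A: true opaque zone count = 37 − 3 = 34.
A: Mean rate = 4.6 mm / 34 years ≈ 0.135 mm/yr.
B's length ≈ 0.135 × 54 = 7.3 mm.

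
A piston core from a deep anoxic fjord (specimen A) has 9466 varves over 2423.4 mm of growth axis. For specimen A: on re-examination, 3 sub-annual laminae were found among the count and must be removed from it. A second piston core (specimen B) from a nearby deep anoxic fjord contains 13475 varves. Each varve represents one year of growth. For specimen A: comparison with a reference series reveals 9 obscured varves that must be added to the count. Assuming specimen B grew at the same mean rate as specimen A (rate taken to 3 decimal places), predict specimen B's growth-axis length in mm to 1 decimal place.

3449.6 mm

Specimen A: adjusted count: 9466 − 3 + 9 = 9472 varves.
A: Extension rate ≈ 2423.4 / 9472 = 0.256 mm/year.
For B, 0.256 mm/year × 13475 years = 3449.6 mm.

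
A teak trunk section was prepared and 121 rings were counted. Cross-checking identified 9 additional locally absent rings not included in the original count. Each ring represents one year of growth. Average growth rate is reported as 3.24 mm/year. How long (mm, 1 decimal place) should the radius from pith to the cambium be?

Correcting the raw count gives 121 + 9 = 130 true rings.
130 years at 3.24 mm/year gives 3.24 × 130 = 421.2 mm.

421.2 mm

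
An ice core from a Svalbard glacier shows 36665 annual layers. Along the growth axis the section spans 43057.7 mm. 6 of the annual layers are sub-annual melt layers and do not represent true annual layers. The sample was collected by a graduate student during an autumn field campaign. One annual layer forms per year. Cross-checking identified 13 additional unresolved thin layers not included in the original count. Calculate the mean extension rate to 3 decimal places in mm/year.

1.174 mm/year

Correcting the raw count gives 36665 − 6 + 13 = 36672 true annual layers.
43057.7 mm over 36672 years gives 43057.7 / 36672 ≈ 1.174 mm/year.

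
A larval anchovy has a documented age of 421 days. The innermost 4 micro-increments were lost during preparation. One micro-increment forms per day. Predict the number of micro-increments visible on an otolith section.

Expected micro-increments over 421 days: 421.
Subtracting the 4 micro-increments not captured gives 421 − 4 = 417 micro-increments in the record.

417 micro-increments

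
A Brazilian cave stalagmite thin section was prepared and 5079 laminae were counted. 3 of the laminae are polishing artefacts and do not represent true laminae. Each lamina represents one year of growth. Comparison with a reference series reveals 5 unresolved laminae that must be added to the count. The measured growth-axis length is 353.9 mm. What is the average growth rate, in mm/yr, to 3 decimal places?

After corrections the count is 5079 − 3 + 5 = 5081 laminae.
353.9 mm over 5081 years gives 353.9 / 5081 ≈ 0.070 mm/yr.

0.070 mm/yr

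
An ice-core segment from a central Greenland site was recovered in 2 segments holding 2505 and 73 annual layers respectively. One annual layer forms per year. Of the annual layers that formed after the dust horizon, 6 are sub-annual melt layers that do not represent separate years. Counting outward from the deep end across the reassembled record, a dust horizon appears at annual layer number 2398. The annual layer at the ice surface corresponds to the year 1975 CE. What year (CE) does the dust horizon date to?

Total annual layers = 2505 + 73 = 2578.
The dust horizon sits at annual layer 2398 from the deep end, so 2578 − 2398 = 180 annual layers formed after it.
Removing the 6 false annual layers leaves 180 − 6 = 174 true annual layers beyond the dust horizon.
Counting back 174 years from 1975 CE places the dust horizon in 1975 − 174 = 1801 CE.

1801 CE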